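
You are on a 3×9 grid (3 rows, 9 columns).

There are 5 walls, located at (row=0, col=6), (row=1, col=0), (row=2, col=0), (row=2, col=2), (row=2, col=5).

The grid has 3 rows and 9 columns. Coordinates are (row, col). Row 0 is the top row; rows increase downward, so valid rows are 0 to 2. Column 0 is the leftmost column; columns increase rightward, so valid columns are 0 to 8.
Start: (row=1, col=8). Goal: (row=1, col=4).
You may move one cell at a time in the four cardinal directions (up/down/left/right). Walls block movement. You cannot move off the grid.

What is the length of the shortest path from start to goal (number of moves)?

BFS from (row=1, col=8) until reaching (row=1, col=4):
  Distance 0: (row=1, col=8)
  Distance 1: (row=0, col=8), (row=1, col=7), (row=2, col=8)
  Distance 2: (row=0, col=7), (row=1, col=6), (row=2, col=7)
  Distance 3: (row=1, col=5), (row=2, col=6)
  Distance 4: (row=0, col=5), (row=1, col=4)  <- goal reached here
One shortest path (4 moves): (row=1, col=8) -> (row=1, col=7) -> (row=1, col=6) -> (row=1, col=5) -> (row=1, col=4)

Answer: Shortest path length: 4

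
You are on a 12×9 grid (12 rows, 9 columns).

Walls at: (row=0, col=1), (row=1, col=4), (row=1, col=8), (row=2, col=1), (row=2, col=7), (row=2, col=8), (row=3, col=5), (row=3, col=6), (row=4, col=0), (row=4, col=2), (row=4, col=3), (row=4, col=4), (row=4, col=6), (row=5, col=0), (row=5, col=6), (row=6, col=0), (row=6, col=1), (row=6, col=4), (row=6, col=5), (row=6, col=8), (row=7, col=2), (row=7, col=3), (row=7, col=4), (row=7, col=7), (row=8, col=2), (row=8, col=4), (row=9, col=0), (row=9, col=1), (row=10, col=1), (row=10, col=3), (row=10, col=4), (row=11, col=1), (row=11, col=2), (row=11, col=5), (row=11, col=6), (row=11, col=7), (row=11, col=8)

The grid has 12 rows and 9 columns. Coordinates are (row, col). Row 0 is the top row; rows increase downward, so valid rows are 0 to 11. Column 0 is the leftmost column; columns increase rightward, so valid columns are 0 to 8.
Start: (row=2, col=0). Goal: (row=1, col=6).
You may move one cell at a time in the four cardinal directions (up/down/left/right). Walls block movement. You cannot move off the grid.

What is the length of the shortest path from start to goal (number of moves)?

Answer: Shortest path length: 9

Derivation:
BFS from (row=2, col=0) until reaching (row=1, col=6):
  Distance 0: (row=2, col=0)
  Distance 1: (row=1, col=0), (row=3, col=0)
  Distance 2: (row=0, col=0), (row=1, col=1), (row=3, col=1)
  Distance 3: (row=1, col=2), (row=3, col=2), (row=4, col=1)
  Distance 4: (row=0, col=2), (row=1, col=3), (row=2, col=2), (row=3, col=3), (row=5, col=1)
  Distance 5: (row=0, col=3), (row=2, col=3), (row=3, col=4), (row=5, col=2)
  Distance 6: (row=0, col=4), (row=2, col=4), (row=5, col=3), (row=6, col=2)
  Distance 7: (row=0, col=5), (row=2, col=5), (row=5, col=4), (row=6, col=3)
  Distance 8: (row=0, col=6), (row=1, col=5), (row=2, col=6), (row=5, col=5)
  Distance 9: (row=0, col=7), (row=1, col=6), (row=4, col=5)  <- goal reached here
One shortest path (9 moves): (row=2, col=0) -> (row=1, col=0) -> (row=1, col=1) -> (row=1, col=2) -> (row=1, col=3) -> (row=0, col=3) -> (row=0, col=4) -> (row=0, col=5) -> (row=0, col=6) -> (row=1, col=6)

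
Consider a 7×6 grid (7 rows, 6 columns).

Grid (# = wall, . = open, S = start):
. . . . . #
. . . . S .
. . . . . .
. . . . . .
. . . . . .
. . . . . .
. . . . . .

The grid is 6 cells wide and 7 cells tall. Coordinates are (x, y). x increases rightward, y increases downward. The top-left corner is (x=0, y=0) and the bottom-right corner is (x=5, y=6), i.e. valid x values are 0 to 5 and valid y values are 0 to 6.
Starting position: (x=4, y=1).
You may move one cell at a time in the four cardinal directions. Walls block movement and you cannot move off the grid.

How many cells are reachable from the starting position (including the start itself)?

Answer: Reachable cells: 41

Derivation:
BFS flood-fill from (x=4, y=1):
  Distance 0: (x=4, y=1)
  Distance 1: (x=4, y=0), (x=3, y=1), (x=5, y=1), (x=4, y=2)
  Distance 2: (x=3, y=0), (x=2, y=1), (x=3, y=2), (x=5, y=2), (x=4, y=3)
  Distance 3: (x=2, y=0), (x=1, y=1), (x=2, y=2), (x=3, y=3), (x=5, y=3), (x=4, y=4)
  Distance 4: (x=1, y=0), (x=0, y=1), (x=1, y=2), (x=2, y=3), (x=3, y=4), (x=5, y=4), (x=4, y=5)
  Distance 5: (x=0, y=0), (x=0, y=2), (x=1, y=3), (x=2, y=4), (x=3, y=5), (x=5, y=5), (x=4, y=6)
  Distance 6: (x=0, y=3), (x=1, y=4), (x=2, y=5), (x=3, y=6), (x=5, y=6)
  Distance 7: (x=0, y=4), (x=1, y=5), (x=2, y=6)
  Distance 8: (x=0, y=5), (x=1, y=6)
  Distance 9: (x=0, y=6)
Total reachable: 41 (grid has 41 open cells total)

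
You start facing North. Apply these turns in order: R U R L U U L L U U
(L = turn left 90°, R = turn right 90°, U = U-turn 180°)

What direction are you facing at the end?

Answer: Final heading: East

Derivation:
Start: North
  R (right (90° clockwise)) -> East
  U (U-turn (180°)) -> West
  R (right (90° clockwise)) -> North
  L (left (90° counter-clockwise)) -> West
  U (U-turn (180°)) -> East
  U (U-turn (180°)) -> West
  L (left (90° counter-clockwise)) -> South
  L (left (90° counter-clockwise)) -> East
  U (U-turn (180°)) -> West
  U (U-turn (180°)) -> East
Final: East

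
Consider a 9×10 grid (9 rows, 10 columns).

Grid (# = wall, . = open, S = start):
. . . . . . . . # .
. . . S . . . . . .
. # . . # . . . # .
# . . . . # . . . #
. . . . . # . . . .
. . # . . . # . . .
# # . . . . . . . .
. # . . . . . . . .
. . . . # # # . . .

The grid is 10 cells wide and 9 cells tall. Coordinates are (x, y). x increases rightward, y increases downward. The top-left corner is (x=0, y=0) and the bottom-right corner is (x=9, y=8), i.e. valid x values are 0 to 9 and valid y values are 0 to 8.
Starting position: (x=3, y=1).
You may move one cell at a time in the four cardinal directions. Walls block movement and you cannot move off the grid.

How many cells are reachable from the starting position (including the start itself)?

Answer: Reachable cells: 74

Derivation:
BFS flood-fill from (x=3, y=1):
  Distance 0: (x=3, y=1)
  Distance 1: (x=3, y=0), (x=2, y=1), (x=4, y=1), (x=3, y=2)
  Distance 2: (x=2, y=0), (x=4, y=0), (x=1, y=1), (x=5, y=1), (x=2, y=2), (x=3, y=3)
  Distance 3: (x=1, y=0), (x=5, y=0), (x=0, y=1), (x=6, y=1), (x=5, y=2), (x=2, y=3), (x=4, y=3), (x=3, y=4)
  Distance 4: (x=0, y=0), (x=6, y=0), (x=7, y=1), (x=0, y=2), (x=6, y=2), (x=1, y=3), (x=2, y=4), (x=4, y=4), (x=3, y=5)
  Distance 5: (x=7, y=0), (x=8, y=1), (x=7, y=2), (x=6, y=3), (x=1, y=4), (x=4, y=5), (x=3, y=6)
  Distance 6: (x=9, y=1), (x=7, y=3), (x=0, y=4), (x=6, y=4), (x=1, y=5), (x=5, y=5), (x=2, y=6), (x=4, y=6), (x=3, y=7)
  Distance 7: (x=9, y=0), (x=9, y=2), (x=8, y=3), (x=7, y=4), (x=0, y=5), (x=5, y=6), (x=2, y=7), (x=4, y=7), (x=3, y=8)
  Distance 8: (x=8, y=4), (x=7, y=5), (x=6, y=6), (x=5, y=7), (x=2, y=8)
  Distance 9: (x=9, y=4), (x=8, y=5), (x=7, y=6), (x=6, y=7), (x=1, y=8)
  Distance 10: (x=9, y=5), (x=8, y=6), (x=7, y=7), (x=0, y=8)
  Distance 11: (x=9, y=6), (x=0, y=7), (x=8, y=7), (x=7, y=8)
  Distance 12: (x=9, y=7), (x=8, y=8)
  Distance 13: (x=9, y=8)
Total reachable: 74 (grid has 74 open cells total)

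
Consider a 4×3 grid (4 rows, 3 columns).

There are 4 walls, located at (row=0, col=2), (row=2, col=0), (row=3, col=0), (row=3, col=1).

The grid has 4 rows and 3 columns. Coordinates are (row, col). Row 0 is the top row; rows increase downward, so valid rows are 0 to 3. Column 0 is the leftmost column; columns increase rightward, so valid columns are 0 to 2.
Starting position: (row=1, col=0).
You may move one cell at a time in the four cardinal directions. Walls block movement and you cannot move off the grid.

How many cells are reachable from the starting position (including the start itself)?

BFS flood-fill from (row=1, col=0):
  Distance 0: (row=1, col=0)
  Distance 1: (row=0, col=0), (row=1, col=1)
  Distance 2: (row=0, col=1), (row=1, col=2), (row=2, col=1)
  Distance 3: (row=2, col=2)
  Distance 4: (row=3, col=2)
Total reachable: 8 (grid has 8 open cells total)

Answer: Reachable cells: 8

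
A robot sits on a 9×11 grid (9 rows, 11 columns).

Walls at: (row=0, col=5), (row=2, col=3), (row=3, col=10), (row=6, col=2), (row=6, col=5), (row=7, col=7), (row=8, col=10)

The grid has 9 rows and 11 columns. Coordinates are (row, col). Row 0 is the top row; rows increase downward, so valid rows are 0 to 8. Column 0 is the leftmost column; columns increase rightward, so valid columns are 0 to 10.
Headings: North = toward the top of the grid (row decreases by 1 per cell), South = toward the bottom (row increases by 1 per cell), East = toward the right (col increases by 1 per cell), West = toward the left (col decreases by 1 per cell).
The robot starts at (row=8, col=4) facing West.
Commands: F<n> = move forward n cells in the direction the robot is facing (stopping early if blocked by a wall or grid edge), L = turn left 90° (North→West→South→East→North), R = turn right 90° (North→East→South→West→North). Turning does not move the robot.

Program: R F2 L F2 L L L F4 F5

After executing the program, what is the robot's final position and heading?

Start: (row=8, col=4), facing West
  R: turn right, now facing North
  F2: move forward 2, now at (row=6, col=4)
  L: turn left, now facing West
  F2: move forward 1/2 (blocked), now at (row=6, col=3)
  L: turn left, now facing South
  L: turn left, now facing East
  L: turn left, now facing North
  F4: move forward 3/4 (blocked), now at (row=3, col=3)
  F5: move forward 0/5 (blocked), now at (row=3, col=3)
Final: (row=3, col=3), facing North

Answer: Final position: (row=3, col=3), facing North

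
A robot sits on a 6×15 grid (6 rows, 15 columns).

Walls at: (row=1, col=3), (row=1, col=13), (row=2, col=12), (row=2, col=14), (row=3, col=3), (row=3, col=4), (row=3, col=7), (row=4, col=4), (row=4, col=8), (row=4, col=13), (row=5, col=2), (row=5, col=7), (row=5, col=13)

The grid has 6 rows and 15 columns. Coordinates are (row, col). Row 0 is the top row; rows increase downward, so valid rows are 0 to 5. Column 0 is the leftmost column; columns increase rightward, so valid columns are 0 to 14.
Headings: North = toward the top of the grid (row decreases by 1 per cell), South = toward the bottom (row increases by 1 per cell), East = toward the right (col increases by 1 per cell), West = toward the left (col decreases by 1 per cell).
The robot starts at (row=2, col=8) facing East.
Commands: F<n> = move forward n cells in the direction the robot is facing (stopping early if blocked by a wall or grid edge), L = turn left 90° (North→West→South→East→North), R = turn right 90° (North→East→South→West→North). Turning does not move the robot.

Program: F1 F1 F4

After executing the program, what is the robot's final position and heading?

Answer: Final position: (row=2, col=11), facing East

Derivation:
Start: (row=2, col=8), facing East
  F1: move forward 1, now at (row=2, col=9)
  F1: move forward 1, now at (row=2, col=10)
  F4: move forward 1/4 (blocked), now at (row=2, col=11)
Final: (row=2, col=11), facing East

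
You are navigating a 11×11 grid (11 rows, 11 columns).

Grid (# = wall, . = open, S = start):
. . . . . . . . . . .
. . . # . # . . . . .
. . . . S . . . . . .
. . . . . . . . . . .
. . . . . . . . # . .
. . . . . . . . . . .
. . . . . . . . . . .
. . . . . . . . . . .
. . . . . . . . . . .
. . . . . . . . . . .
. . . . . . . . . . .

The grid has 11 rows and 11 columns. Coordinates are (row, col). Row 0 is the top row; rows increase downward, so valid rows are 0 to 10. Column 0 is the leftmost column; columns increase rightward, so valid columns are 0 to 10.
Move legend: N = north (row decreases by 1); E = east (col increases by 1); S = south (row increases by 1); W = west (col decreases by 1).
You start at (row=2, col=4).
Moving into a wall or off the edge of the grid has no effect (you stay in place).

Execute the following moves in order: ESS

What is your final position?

Start: (row=2, col=4)
  E (east): (row=2, col=4) -> (row=2, col=5)
  S (south): (row=2, col=5) -> (row=3, col=5)
  S (south): (row=3, col=5) -> (row=4, col=5)
Final: (row=4, col=5)

Answer: Final position: (row=4, col=5)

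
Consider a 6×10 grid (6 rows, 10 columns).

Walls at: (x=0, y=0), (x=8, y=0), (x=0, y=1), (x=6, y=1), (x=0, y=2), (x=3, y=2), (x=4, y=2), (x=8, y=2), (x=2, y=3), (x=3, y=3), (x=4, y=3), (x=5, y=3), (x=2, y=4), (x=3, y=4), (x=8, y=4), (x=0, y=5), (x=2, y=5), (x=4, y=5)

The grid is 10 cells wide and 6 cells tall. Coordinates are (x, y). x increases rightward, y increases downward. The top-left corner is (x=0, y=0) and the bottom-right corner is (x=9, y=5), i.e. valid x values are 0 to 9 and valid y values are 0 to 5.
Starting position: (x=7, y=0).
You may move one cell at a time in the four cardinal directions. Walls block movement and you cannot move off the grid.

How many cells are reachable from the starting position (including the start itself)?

BFS flood-fill from (x=7, y=0):
  Distance 0: (x=7, y=0)
  Distance 1: (x=6, y=0), (x=7, y=1)
  Distance 2: (x=5, y=0), (x=8, y=1), (x=7, y=2)
  Distance 3: (x=4, y=0), (x=5, y=1), (x=9, y=1), (x=6, y=2), (x=7, y=3)
  Distance 4: (x=3, y=0), (x=9, y=0), (x=4, y=1), (x=5, y=2), (x=9, y=2), (x=6, y=3), (x=8, y=3), (x=7, y=4)
  Distance 5: (x=2, y=0), (x=3, y=1), (x=9, y=3), (x=6, y=4), (x=7, y=5)
  Distance 6: (x=1, y=0), (x=2, y=1), (x=5, y=4), (x=9, y=4), (x=6, y=5), (x=8, y=5)
  Distance 7: (x=1, y=1), (x=2, y=2), (x=4, y=4), (x=5, y=5), (x=9, y=5)
  Distance 8: (x=1, y=2)
  Distance 9: (x=1, y=3)
  Distance 10: (x=0, y=3), (x=1, y=4)
  Distance 11: (x=0, y=4), (x=1, y=5)
Total reachable: 41 (grid has 42 open cells total)

Answer: Reachable cells: 41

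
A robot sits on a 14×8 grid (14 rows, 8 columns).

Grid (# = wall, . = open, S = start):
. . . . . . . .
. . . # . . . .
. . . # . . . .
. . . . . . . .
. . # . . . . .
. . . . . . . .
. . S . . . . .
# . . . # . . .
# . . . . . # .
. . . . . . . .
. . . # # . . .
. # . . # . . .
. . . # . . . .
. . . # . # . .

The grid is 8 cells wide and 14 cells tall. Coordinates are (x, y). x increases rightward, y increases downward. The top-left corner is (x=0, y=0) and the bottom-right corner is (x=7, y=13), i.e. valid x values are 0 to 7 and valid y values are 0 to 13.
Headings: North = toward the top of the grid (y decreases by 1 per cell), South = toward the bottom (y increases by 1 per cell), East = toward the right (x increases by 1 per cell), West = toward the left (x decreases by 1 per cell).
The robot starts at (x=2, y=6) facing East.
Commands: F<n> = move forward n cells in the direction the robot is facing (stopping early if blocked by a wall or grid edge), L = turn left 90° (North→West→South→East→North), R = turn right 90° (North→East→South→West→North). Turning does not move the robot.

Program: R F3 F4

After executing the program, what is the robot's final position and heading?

Start: (x=2, y=6), facing East
  R: turn right, now facing South
  F3: move forward 3, now at (x=2, y=9)
  F4: move forward 4, now at (x=2, y=13)
Final: (x=2, y=13), facing South

Answer: Final position: (x=2, y=13), facing South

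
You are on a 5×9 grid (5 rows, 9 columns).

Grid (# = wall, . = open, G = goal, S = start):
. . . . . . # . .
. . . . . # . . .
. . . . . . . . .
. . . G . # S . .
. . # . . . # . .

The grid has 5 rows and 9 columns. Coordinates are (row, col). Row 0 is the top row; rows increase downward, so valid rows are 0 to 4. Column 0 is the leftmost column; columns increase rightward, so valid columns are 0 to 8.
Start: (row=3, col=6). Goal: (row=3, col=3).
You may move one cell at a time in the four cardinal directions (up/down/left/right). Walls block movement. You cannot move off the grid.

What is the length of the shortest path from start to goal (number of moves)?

Answer: Shortest path length: 5

Derivation:
BFS from (row=3, col=6) until reaching (row=3, col=3):
  Distance 0: (row=3, col=6)
  Distance 1: (row=2, col=6), (row=3, col=7)
  Distance 2: (row=1, col=6), (row=2, col=5), (row=2, col=7), (row=3, col=8), (row=4, col=7)
  Distance 3: (row=1, col=7), (row=2, col=4), (row=2, col=8), (row=4, col=8)
  Distance 4: (row=0, col=7), (row=1, col=4), (row=1, col=8), (row=2, col=3), (row=3, col=4)
  Distance 5: (row=0, col=4), (row=0, col=8), (row=1, col=3), (row=2, col=2), (row=3, col=3), (row=4, col=4)  <- goal reached here
One shortest path (5 moves): (row=3, col=6) -> (row=2, col=6) -> (row=2, col=5) -> (row=2, col=4) -> (row=2, col=3) -> (row=3, col=3)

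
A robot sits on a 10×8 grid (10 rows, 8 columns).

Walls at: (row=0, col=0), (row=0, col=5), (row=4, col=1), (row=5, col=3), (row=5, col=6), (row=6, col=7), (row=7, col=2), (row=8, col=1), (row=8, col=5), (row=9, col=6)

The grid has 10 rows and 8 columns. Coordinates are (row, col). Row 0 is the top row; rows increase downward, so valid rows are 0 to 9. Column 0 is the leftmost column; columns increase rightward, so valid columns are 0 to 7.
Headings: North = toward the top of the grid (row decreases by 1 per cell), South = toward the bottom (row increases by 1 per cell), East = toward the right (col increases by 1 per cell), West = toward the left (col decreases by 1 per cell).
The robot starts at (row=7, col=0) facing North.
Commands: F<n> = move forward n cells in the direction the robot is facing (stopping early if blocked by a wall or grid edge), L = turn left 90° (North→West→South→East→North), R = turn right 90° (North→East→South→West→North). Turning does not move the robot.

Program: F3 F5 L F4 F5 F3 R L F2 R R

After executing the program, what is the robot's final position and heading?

Start: (row=7, col=0), facing North
  F3: move forward 3, now at (row=4, col=0)
  F5: move forward 3/5 (blocked), now at (row=1, col=0)
  L: turn left, now facing West
  F4: move forward 0/4 (blocked), now at (row=1, col=0)
  F5: move forward 0/5 (blocked), now at (row=1, col=0)
  F3: move forward 0/3 (blocked), now at (row=1, col=0)
  R: turn right, now facing North
  L: turn left, now facing West
  F2: move forward 0/2 (blocked), now at (row=1, col=0)
  R: turn right, now facing North
  R: turn right, now facing East
Final: (row=1, col=0), facing East

Answer: Final position: (row=1, col=0), facing East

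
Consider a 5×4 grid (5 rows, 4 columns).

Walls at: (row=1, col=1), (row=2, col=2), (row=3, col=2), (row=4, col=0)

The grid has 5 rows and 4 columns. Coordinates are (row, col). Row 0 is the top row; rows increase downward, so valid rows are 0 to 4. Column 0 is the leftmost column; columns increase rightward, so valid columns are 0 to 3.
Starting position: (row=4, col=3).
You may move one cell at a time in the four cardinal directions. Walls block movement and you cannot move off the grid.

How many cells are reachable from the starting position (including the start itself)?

BFS flood-fill from (row=4, col=3):
  Distance 0: (row=4, col=3)
  Distance 1: (row=3, col=3), (row=4, col=2)
  Distance 2: (row=2, col=3), (row=4, col=1)
  Distance 3: (row=1, col=3), (row=3, col=1)
  Distance 4: (row=0, col=3), (row=1, col=2), (row=2, col=1), (row=3, col=0)
  Distance 5: (row=0, col=2), (row=2, col=0)
  Distance 6: (row=0, col=1), (row=1, col=0)
  Distance 7: (row=0, col=0)
Total reachable: 16 (grid has 16 open cells total)

Answer: Reachable cells: 16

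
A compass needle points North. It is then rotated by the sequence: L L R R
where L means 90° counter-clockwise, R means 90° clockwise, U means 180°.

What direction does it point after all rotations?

Answer: Final heading: North

Derivation:
Start: North
  L (left (90° counter-clockwise)) -> West
  L (left (90° counter-clockwise)) -> South
  R (right (90° clockwise)) -> West
  R (right (90° clockwise)) -> North
Final: North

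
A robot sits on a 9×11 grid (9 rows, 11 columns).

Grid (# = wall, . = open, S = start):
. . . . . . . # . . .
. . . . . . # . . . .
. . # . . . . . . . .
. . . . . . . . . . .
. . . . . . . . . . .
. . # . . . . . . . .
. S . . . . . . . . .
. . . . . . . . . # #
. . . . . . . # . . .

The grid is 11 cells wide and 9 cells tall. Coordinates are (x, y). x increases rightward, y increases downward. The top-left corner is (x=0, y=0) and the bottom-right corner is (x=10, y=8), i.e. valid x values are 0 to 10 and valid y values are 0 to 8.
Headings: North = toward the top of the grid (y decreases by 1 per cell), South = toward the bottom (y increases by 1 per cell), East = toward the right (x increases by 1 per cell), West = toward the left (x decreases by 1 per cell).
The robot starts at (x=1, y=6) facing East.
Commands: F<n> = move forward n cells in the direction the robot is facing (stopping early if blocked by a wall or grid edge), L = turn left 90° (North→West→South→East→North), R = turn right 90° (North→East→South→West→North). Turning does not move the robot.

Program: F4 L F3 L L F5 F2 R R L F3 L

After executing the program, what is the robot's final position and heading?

Start: (x=1, y=6), facing East
  F4: move forward 4, now at (x=5, y=6)
  L: turn left, now facing North
  F3: move forward 3, now at (x=5, y=3)
  L: turn left, now facing West
  L: turn left, now facing South
  F5: move forward 5, now at (x=5, y=8)
  F2: move forward 0/2 (blocked), now at (x=5, y=8)
  R: turn right, now facing West
  R: turn right, now facing North
  L: turn left, now facing West
  F3: move forward 3, now at (x=2, y=8)
  L: turn left, now facing South
Final: (x=2, y=8), facing South

Answer: Final position: (x=2, y=8), facing South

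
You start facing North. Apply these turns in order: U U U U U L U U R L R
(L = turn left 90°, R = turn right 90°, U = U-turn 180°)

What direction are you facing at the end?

Answer: Final heading: South

Derivation:
Start: North
  U (U-turn (180°)) -> South
  U (U-turn (180°)) -> North
  U (U-turn (180°)) -> South
  U (U-turn (180°)) -> North
  U (U-turn (180°)) -> South
  L (left (90° counter-clockwise)) -> East
  U (U-turn (180°)) -> West
  U (U-turn (180°)) -> East
  R (right (90° clockwise)) -> South
  L (left (90° counter-clockwise)) -> East
  R (right (90° clockwise)) -> South
Final: South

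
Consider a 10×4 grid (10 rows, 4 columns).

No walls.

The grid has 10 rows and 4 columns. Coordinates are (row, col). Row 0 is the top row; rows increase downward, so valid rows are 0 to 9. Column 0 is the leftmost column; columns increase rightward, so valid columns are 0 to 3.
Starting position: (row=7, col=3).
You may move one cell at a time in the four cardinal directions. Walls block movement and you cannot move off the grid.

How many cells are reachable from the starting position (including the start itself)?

BFS flood-fill from (row=7, col=3):
  Distance 0: (row=7, col=3)
  Distance 1: (row=6, col=3), (row=7, col=2), (row=8, col=3)
  Distance 2: (row=5, col=3), (row=6, col=2), (row=7, col=1), (row=8, col=2), (row=9, col=3)
  Distance 3: (row=4, col=3), (row=5, col=2), (row=6, col=1), (row=7, col=0), (row=8, col=1), (row=9, col=2)
  Distance 4: (row=3, col=3), (row=4, col=2), (row=5, col=1), (row=6, col=0), (row=8, col=0), (row=9, col=1)
  Distance 5: (row=2, col=3), (row=3, col=2), (row=4, col=1), (row=5, col=0), (row=9, col=0)
  Distance 6: (row=1, col=3), (row=2, col=2), (row=3, col=1), (row=4, col=0)
  Distance 7: (row=0, col=3), (row=1, col=2), (row=2, col=1), (row=3, col=0)
  Distance 8: (row=0, col=2), (row=1, col=1), (row=2, col=0)
  Distance 9: (row=0, col=1), (row=1, col=0)
  Distance 10: (row=0, col=0)
Total reachable: 40 (grid has 40 open cells total)

Answer: Reachable cells: 40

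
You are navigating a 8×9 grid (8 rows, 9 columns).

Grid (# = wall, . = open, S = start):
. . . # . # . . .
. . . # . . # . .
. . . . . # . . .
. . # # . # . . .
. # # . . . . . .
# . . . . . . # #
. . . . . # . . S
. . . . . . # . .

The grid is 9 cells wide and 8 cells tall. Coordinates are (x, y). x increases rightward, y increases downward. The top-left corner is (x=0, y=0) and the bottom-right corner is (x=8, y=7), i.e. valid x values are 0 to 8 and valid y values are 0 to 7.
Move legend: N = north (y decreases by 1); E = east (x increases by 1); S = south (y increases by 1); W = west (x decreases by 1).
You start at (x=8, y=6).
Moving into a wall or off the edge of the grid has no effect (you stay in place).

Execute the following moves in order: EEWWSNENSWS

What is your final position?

Start: (x=8, y=6)
  E (east): blocked, stay at (x=8, y=6)
  E (east): blocked, stay at (x=8, y=6)
  W (west): (x=8, y=6) -> (x=7, y=6)
  W (west): (x=7, y=6) -> (x=6, y=6)
  S (south): blocked, stay at (x=6, y=6)
  N (north): (x=6, y=6) -> (x=6, y=5)
  E (east): blocked, stay at (x=6, y=5)
  N (north): (x=6, y=5) -> (x=6, y=4)
  S (south): (x=6, y=4) -> (x=6, y=5)
  W (west): (x=6, y=5) -> (x=5, y=5)
  S (south): blocked, stay at (x=5, y=5)
Final: (x=5, y=5)

Answer: Final position: (x=5, y=5)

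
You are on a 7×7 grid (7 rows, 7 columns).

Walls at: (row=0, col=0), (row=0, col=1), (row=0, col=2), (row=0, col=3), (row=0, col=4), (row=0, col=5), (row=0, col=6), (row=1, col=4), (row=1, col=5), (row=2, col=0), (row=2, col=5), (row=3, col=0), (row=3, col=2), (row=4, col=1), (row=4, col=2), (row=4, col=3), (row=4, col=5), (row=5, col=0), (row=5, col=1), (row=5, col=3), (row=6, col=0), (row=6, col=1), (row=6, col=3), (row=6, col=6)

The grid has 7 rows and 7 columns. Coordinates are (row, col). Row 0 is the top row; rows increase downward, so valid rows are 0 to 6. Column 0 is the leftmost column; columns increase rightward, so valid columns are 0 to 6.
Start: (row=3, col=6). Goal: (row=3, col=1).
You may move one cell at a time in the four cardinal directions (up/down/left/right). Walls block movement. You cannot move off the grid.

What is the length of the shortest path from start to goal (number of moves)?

BFS from (row=3, col=6) until reaching (row=3, col=1):
  Distance 0: (row=3, col=6)
  Distance 1: (row=2, col=6), (row=3, col=5), (row=4, col=6)
  Distance 2: (row=1, col=6), (row=3, col=4), (row=5, col=6)
  Distance 3: (row=2, col=4), (row=3, col=3), (row=4, col=4), (row=5, col=5)
  Distance 4: (row=2, col=3), (row=5, col=4), (row=6, col=5)
  Distance 5: (row=1, col=3), (row=2, col=2), (row=6, col=4)
  Distance 6: (row=1, col=2), (row=2, col=1)
  Distance 7: (row=1, col=1), (row=3, col=1)  <- goal reached here
One shortest path (7 moves): (row=3, col=6) -> (row=3, col=5) -> (row=3, col=4) -> (row=3, col=3) -> (row=2, col=3) -> (row=2, col=2) -> (row=2, col=1) -> (row=3, col=1)

Answer: Shortest path length: 7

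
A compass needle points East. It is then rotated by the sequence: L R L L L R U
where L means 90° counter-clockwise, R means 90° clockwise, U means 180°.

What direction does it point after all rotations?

Start: East
  L (left (90° counter-clockwise)) -> North
  R (right (90° clockwise)) -> East
  L (left (90° counter-clockwise)) -> North
  L (left (90° counter-clockwise)) -> West
  L (left (90° counter-clockwise)) -> South
  R (right (90° clockwise)) -> West
  U (U-turn (180°)) -> East
Final: East

Answer: Final heading: East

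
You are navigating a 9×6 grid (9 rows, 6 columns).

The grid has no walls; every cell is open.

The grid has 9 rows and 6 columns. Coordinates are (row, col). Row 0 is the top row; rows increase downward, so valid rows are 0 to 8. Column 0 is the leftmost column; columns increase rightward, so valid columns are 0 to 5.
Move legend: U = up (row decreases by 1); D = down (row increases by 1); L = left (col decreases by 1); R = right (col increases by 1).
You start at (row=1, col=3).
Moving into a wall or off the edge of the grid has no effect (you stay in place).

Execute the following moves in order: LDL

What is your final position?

Start: (row=1, col=3)
  L (left): (row=1, col=3) -> (row=1, col=2)
  D (down): (row=1, col=2) -> (row=2, col=2)
  L (left): (row=2, col=2) -> (row=2, col=1)
Final: (row=2, col=1)

Answer: Final position: (row=2, col=1)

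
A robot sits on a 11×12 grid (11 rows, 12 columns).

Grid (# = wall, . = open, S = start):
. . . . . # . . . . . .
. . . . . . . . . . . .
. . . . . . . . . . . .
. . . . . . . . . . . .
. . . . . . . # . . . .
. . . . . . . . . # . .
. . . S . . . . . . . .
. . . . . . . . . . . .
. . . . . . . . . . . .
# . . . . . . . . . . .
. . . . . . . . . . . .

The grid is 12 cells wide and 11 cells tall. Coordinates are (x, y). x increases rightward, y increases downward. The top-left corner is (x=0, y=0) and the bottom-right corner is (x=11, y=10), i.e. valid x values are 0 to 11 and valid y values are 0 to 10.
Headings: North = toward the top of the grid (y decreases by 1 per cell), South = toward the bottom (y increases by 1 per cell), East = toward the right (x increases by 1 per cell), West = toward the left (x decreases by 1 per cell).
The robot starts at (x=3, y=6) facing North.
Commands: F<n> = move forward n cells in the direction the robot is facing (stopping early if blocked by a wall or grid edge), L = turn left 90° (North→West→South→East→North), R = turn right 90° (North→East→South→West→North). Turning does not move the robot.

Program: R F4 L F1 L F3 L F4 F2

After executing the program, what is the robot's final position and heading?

Answer: Final position: (x=4, y=10), facing South

Derivation:
Start: (x=3, y=6), facing North
  R: turn right, now facing East
  F4: move forward 4, now at (x=7, y=6)
  L: turn left, now facing North
  F1: move forward 1, now at (x=7, y=5)
  L: turn left, now facing West
  F3: move forward 3, now at (x=4, y=5)
  L: turn left, now facing South
  F4: move forward 4, now at (x=4, y=9)
  F2: move forward 1/2 (blocked), now at (x=4, y=10)
Final: (x=4, y=10), facing South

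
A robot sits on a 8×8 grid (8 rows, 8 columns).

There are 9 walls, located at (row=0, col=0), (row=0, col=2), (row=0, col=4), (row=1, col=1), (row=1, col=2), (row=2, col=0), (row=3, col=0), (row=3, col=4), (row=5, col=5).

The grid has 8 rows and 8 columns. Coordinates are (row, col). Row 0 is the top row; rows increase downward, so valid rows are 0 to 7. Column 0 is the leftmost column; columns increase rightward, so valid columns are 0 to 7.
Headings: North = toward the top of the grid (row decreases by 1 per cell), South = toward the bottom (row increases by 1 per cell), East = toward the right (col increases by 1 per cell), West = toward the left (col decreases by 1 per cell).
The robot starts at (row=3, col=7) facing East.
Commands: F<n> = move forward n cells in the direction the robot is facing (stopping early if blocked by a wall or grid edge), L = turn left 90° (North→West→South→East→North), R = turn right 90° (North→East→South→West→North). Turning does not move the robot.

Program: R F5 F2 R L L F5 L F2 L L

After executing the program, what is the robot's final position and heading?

Start: (row=3, col=7), facing East
  R: turn right, now facing South
  F5: move forward 4/5 (blocked), now at (row=7, col=7)
  F2: move forward 0/2 (blocked), now at (row=7, col=7)
  R: turn right, now facing West
  L: turn left, now facing South
  L: turn left, now facing East
  F5: move forward 0/5 (blocked), now at (row=7, col=7)
  L: turn left, now facing North
  F2: move forward 2, now at (row=5, col=7)
  L: turn left, now facing West
  L: turn left, now facing South
Final: (row=5, col=7), facing South

Answer: Final position: (row=5, col=7), facing South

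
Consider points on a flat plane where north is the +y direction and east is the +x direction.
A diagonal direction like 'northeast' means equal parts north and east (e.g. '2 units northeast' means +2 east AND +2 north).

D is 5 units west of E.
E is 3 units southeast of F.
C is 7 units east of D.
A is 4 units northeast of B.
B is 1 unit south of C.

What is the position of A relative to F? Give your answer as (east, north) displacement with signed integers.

Place F at the origin (east=0, north=0).
  E is 3 units southeast of F: delta (east=+3, north=-3); E at (east=3, north=-3).
  D is 5 units west of E: delta (east=-5, north=+0); D at (east=-2, north=-3).
  C is 7 units east of D: delta (east=+7, north=+0); C at (east=5, north=-3).
  B is 1 unit south of C: delta (east=+0, north=-1); B at (east=5, north=-4).
  A is 4 units northeast of B: delta (east=+4, north=+4); A at (east=9, north=0).
Therefore A relative to F: (east=9, north=0).

Answer: A is at (east=9, north=0) relative to F.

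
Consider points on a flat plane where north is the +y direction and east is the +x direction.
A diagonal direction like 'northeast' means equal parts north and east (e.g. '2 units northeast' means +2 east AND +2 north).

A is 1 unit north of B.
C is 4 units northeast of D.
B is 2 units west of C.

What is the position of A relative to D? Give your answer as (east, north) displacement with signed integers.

Answer: A is at (east=2, north=5) relative to D.

Derivation:
Place D at the origin (east=0, north=0).
  C is 4 units northeast of D: delta (east=+4, north=+4); C at (east=4, north=4).
  B is 2 units west of C: delta (east=-2, north=+0); B at (east=2, north=4).
  A is 1 unit north of B: delta (east=+0, north=+1); A at (east=2, north=5).
Therefore A relative to D: (east=2, north=5).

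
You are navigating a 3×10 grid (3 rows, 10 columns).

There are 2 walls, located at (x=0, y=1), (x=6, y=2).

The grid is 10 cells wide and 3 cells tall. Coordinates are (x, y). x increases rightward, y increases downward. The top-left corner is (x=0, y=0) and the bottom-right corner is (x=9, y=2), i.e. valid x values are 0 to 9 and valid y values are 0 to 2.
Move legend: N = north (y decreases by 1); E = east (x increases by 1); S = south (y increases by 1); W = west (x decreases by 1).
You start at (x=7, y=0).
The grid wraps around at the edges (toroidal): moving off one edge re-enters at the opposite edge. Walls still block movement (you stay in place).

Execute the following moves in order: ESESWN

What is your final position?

Start: (x=7, y=0)
  E (east): (x=7, y=0) -> (x=8, y=0)
  S (south): (x=8, y=0) -> (x=8, y=1)
  E (east): (x=8, y=1) -> (x=9, y=1)
  S (south): (x=9, y=1) -> (x=9, y=2)
  W (west): (x=9, y=2) -> (x=8, y=2)
  N (north): (x=8, y=2) -> (x=8, y=1)
Final: (x=8, y=1)

Answer: Final position: (x=8, y=1)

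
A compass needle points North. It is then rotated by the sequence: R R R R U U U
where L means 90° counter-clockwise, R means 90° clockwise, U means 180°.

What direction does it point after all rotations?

Start: North
  R (right (90° clockwise)) -> East
  R (right (90° clockwise)) -> South
  R (right (90° clockwise)) -> West
  R (right (90° clockwise)) -> North
  U (U-turn (180°)) -> South
  U (U-turn (180°)) -> North
  U (U-turn (180°)) -> South
Final: South

Answer: Final heading: South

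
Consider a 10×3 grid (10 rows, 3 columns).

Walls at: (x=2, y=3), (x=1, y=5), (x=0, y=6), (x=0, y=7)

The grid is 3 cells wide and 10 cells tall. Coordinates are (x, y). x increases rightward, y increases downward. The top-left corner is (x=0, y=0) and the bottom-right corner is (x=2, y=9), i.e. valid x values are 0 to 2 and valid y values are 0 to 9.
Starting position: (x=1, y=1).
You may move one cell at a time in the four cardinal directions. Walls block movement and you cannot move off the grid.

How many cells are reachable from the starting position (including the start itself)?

Answer: Reachable cells: 26

Derivation:
BFS flood-fill from (x=1, y=1):
  Distance 0: (x=1, y=1)
  Distance 1: (x=1, y=0), (x=0, y=1), (x=2, y=1), (x=1, y=2)
  Distance 2: (x=0, y=0), (x=2, y=0), (x=0, y=2), (x=2, y=2), (x=1, y=3)
  Distance 3: (x=0, y=3), (x=1, y=4)
  Distance 4: (x=0, y=4), (x=2, y=4)
  Distance 5: (x=0, y=5), (x=2, y=5)
  Distance 6: (x=2, y=6)
  Distance 7: (x=1, y=6), (x=2, y=7)
  Distance 8: (x=1, y=7), (x=2, y=8)
  Distance 9: (x=1, y=8), (x=2, y=9)
  Distance 10: (x=0, y=8), (x=1, y=9)
  Distance 11: (x=0, y=9)
Total reachable: 26 (grid has 26 open cells total)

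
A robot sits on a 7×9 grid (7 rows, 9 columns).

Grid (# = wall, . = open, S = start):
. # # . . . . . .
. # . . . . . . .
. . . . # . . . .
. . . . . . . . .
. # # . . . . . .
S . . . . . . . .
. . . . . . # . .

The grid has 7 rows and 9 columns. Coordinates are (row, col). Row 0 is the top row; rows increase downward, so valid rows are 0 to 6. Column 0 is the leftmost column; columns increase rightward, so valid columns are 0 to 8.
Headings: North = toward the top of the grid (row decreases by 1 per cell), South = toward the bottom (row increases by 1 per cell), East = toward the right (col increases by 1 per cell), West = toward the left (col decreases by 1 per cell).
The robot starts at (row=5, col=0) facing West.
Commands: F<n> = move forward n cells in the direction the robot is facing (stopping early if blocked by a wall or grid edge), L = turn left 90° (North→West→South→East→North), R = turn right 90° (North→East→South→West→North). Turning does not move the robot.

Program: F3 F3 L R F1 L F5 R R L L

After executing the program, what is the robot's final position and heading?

Start: (row=5, col=0), facing West
  F3: move forward 0/3 (blocked), now at (row=5, col=0)
  F3: move forward 0/3 (blocked), now at (row=5, col=0)
  L: turn left, now facing South
  R: turn right, now facing West
  F1: move forward 0/1 (blocked), now at (row=5, col=0)
  L: turn left, now facing South
  F5: move forward 1/5 (blocked), now at (row=6, col=0)
  R: turn right, now facing West
  R: turn right, now facing North
  L: turn left, now facing West
  L: turn left, now facing South
Final: (row=6, col=0), facing South

Answer: Final position: (row=6, col=0), facing South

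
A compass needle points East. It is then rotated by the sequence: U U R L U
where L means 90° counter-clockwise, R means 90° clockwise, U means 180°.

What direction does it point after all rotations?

Answer: Final heading: West

Derivation:
Start: East
  U (U-turn (180°)) -> West
  U (U-turn (180°)) -> East
  R (right (90° clockwise)) -> South
  L (left (90° counter-clockwise)) -> East
  U (U-turn (180°)) -> West
Final: West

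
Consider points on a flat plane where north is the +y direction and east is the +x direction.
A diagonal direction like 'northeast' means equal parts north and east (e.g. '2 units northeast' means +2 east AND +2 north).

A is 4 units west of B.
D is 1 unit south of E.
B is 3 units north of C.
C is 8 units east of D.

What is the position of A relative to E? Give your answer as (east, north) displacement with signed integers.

Answer: A is at (east=4, north=2) relative to E.

Derivation:
Place E at the origin (east=0, north=0).
  D is 1 unit south of E: delta (east=+0, north=-1); D at (east=0, north=-1).
  C is 8 units east of D: delta (east=+8, north=+0); C at (east=8, north=-1).
  B is 3 units north of C: delta (east=+0, north=+3); B at (east=8, north=2).
  A is 4 units west of B: delta (east=-4, north=+0); A at (east=4, north=2).
Therefore A relative to E: (east=4, north=2).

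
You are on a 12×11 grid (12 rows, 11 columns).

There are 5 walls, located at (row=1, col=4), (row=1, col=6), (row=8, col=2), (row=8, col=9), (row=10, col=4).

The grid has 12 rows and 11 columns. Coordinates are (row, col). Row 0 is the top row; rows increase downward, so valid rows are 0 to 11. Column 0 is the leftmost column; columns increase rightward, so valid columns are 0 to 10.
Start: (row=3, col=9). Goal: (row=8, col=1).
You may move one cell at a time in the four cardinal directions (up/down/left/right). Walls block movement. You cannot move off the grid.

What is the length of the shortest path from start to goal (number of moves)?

Answer: Shortest path length: 13

Derivation:
BFS from (row=3, col=9) until reaching (row=8, col=1):
  Distance 0: (row=3, col=9)
  Distance 1: (row=2, col=9), (row=3, col=8), (row=3, col=10), (row=4, col=9)
  Distance 2: (row=1, col=9), (row=2, col=8), (row=2, col=10), (row=3, col=7), (row=4, col=8), (row=4, col=10), (row=5, col=9)
  Distance 3: (row=0, col=9), (row=1, col=8), (row=1, col=10), (row=2, col=7), (row=3, col=6), (row=4, col=7), (row=5, col=8), (row=5, col=10), (row=6, col=9)
  Distance 4: (row=0, col=8), (row=0, col=10), (row=1, col=7), (row=2, col=6), (row=3, col=5), (row=4, col=6), (row=5, col=7), (row=6, col=8), (row=6, col=10), (row=7, col=9)
  Distance 5: (row=0, col=7), (row=2, col=5), (row=3, col=4), (row=4, col=5), (row=5, col=6), (row=6, col=7), (row=7, col=8), (row=7, col=10)
  Distance 6: (row=0, col=6), (row=1, col=5), (row=2, col=4), (row=3, col=3), (row=4, col=4), (row=5, col=5), (row=6, col=6), (row=7, col=7), (row=8, col=8), (row=8, col=10)
  Distance 7: (row=0, col=5), (row=2, col=3), (row=3, col=2), (row=4, col=3), (row=5, col=4), (row=6, col=5), (row=7, col=6), (row=8, col=7), (row=9, col=8), (row=9, col=10)
  Distance 8: (row=0, col=4), (row=1, col=3), (row=2, col=2), (row=3, col=1), (row=4, col=2), (row=5, col=3), (row=6, col=4), (row=7, col=5), (row=8, col=6), (row=9, col=7), (row=9, col=9), (row=10, col=8), (row=10, col=10)
  Distance 9: (row=0, col=3), (row=1, col=2), (row=2, col=1), (row=3, col=0), (row=4, col=1), (row=5, col=2), (row=6, col=3), (row=7, col=4), (row=8, col=5), (row=9, col=6), (row=10, col=7), (row=10, col=9), (row=11, col=8), (row=11, col=10)
  Distance 10: (row=0, col=2), (row=1, col=1), (row=2, col=0), (row=4, col=0), (row=5, col=1), (row=6, col=2), (row=7, col=3), (row=8, col=4), (row=9, col=5), (row=10, col=6), (row=11, col=7), (row=11, col=9)
  Distance 11: (row=0, col=1), (row=1, col=0), (row=5, col=0), (row=6, col=1), (row=7, col=2), (row=8, col=3), (row=9, col=4), (row=10, col=5), (row=11, col=6)
  Distance 12: (row=0, col=0), (row=6, col=0), (row=7, col=1), (row=9, col=3), (row=11, col=5)
  Distance 13: (row=7, col=0), (row=8, col=1), (row=9, col=2), (row=10, col=3), (row=11, col=4)  <- goal reached here
One shortest path (13 moves): (row=3, col=9) -> (row=3, col=8) -> (row=3, col=7) -> (row=3, col=6) -> (row=3, col=5) -> (row=3, col=4) -> (row=3, col=3) -> (row=3, col=2) -> (row=3, col=1) -> (row=4, col=1) -> (row=5, col=1) -> (row=6, col=1) -> (row=7, col=1) -> (row=8, col=1)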